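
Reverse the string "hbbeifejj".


Input: hbbeifejj
Reading characters right to left:
  Position 8: 'j'
  Position 7: 'j'
  Position 6: 'e'
  Position 5: 'f'
  Position 4: 'i'
  Position 3: 'e'
  Position 2: 'b'
  Position 1: 'b'
  Position 0: 'h'
Reversed: jjefiebbh

jjefiebbh


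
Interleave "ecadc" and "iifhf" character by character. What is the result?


Interleaving "ecadc" and "iifhf":
  Position 0: 'e' from first, 'i' from second => "ei"
  Position 1: 'c' from first, 'i' from second => "ci"
  Position 2: 'a' from first, 'f' from second => "af"
  Position 3: 'd' from first, 'h' from second => "dh"
  Position 4: 'c' from first, 'f' from second => "cf"
Result: eiciafdhcf

eiciafdhcf


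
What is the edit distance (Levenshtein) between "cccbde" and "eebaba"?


Computing edit distance: "cccbde" -> "eebaba"
DP table:
           e    e    b    a    b    a
      0    1    2    3    4    5    6
  c   1    1    2    3    4    5    6
  c   2    2    2    3    4    5    6
  c   3    3    3    3    4    5    6
  b   4    4    4    3    4    4    5
  d   5    5    5    4    4    5    5
  e   6    5    5    5    5    5    6
Edit distance = dp[6][6] = 6

6


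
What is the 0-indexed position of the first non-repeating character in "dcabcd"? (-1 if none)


Input: dcabcd
Character frequencies:
  'a': 1
  'b': 1
  'c': 2
  'd': 2
Scanning left to right for freq == 1:
  Position 0 ('d'): freq=2, skip
  Position 1 ('c'): freq=2, skip
  Position 2 ('a'): unique! => answer = 2

2


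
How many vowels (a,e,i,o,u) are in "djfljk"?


Input: djfljk
Checking each character:
  'd' at position 0: consonant
  'j' at position 1: consonant
  'f' at position 2: consonant
  'l' at position 3: consonant
  'j' at position 4: consonant
  'k' at position 5: consonant
Total vowels: 0

0


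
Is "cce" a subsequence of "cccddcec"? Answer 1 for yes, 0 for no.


Check if "cce" is a subsequence of "cccddcec"
Greedy scan:
  Position 0 ('c'): matches sub[0] = 'c'
  Position 1 ('c'): matches sub[1] = 'c'
  Position 2 ('c'): no match needed
  Position 3 ('d'): no match needed
  Position 4 ('d'): no match needed
  Position 5 ('c'): no match needed
  Position 6 ('e'): matches sub[2] = 'e'
  Position 7 ('c'): no match needed
All 3 characters matched => is a subsequence

1


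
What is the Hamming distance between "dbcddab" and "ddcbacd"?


Comparing "dbcddab" and "ddcbacd" position by position:
  Position 0: 'd' vs 'd' => same
  Position 1: 'b' vs 'd' => differ
  Position 2: 'c' vs 'c' => same
  Position 3: 'd' vs 'b' => differ
  Position 4: 'd' vs 'a' => differ
  Position 5: 'a' vs 'c' => differ
  Position 6: 'b' vs 'd' => differ
Total differences (Hamming distance): 5

5


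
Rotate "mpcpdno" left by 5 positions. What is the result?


Input: "mpcpdno", rotate left by 5
First 5 characters: "mpcpd"
Remaining characters: "no"
Concatenate remaining + first: "no" + "mpcpd" = "nompcpd"

nompcpd


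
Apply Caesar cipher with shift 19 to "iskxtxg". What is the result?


Caesar cipher: shift "iskxtxg" by 19
  'i' (pos 8) + 19 = pos 1 = 'b'
  's' (pos 18) + 19 = pos 11 = 'l'
  'k' (pos 10) + 19 = pos 3 = 'd'
  'x' (pos 23) + 19 = pos 16 = 'q'
  't' (pos 19) + 19 = pos 12 = 'm'
  'x' (pos 23) + 19 = pos 16 = 'q'
  'g' (pos 6) + 19 = pos 25 = 'z'
Result: bldqmqz

bldqmqz


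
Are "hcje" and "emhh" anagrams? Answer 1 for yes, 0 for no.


Strings: "hcje", "emhh"
Sorted first:  cehj
Sorted second: ehhm
Differ at position 0: 'c' vs 'e' => not anagrams

0


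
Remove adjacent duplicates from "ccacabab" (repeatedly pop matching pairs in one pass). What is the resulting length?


Input: ccacabab
Stack-based adjacent duplicate removal:
  Read 'c': push. Stack: c
  Read 'c': matches stack top 'c' => pop. Stack: (empty)
  Read 'a': push. Stack: a
  Read 'c': push. Stack: ac
  Read 'a': push. Stack: aca
  Read 'b': push. Stack: acab
  Read 'a': push. Stack: acaba
  Read 'b': push. Stack: acabab
Final stack: "acabab" (length 6)

6


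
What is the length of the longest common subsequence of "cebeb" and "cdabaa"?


LCS of "cebeb" and "cdabaa"
DP table:
           c    d    a    b    a    a
      0    0    0    0    0    0    0
  c   0    1    1    1    1    1    1
  e   0    1    1    1    1    1    1
  b   0    1    1    1    2    2    2
  e   0    1    1    1    2    2    2
  b   0    1    1    1    2    2    2
LCS length = dp[5][6] = 2

2


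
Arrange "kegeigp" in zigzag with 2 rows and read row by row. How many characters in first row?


Zigzag "kegeigp" into 2 rows:
Placing characters:
  'k' => row 0
  'e' => row 1
  'g' => row 0
  'e' => row 1
  'i' => row 0
  'g' => row 1
  'p' => row 0
Rows:
  Row 0: "kgip"
  Row 1: "eeg"
First row length: 4

4


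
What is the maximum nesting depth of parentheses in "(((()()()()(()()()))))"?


Input: "(((()()()()(()()()))))"
Tracking depth:
  Position 0 '(': depth becomes 1
  Position 1 '(': depth becomes 2
  Position 2 '(': depth becomes 3
  Position 3 '(': depth becomes 4
  Position 4 ')': depth becomes 3
  Position 5 '(': depth becomes 4
  Position 6 ')': depth becomes 3
  Position 7 '(': depth becomes 4
  Position 8 ')': depth becomes 3
  Position 9 '(': depth becomes 4
  Position 10 ')': depth becomes 3
  Position 11 '(': depth becomes 4
  Position 12 '(': depth becomes 5
  Position 13 ')': depth becomes 4
  Position 14 '(': depth becomes 5
  Position 15 ')': depth becomes 4
  Position 16 '(': depth becomes 5
  Position 17 ')': depth becomes 4
  Position 18 ')': depth becomes 3
  Position 19 ')': depth becomes 2
  Position 20 ')': depth becomes 1
  Position 21 ')': depth becomes 0
Maximum depth reached: 5

5


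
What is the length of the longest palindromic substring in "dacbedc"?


Input: "dacbedc"
Checking substrings for palindromes:
  No multi-char palindromic substrings found
Longest palindromic substring: "d" with length 1

1


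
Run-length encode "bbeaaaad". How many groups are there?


Input: bbeaaaad
Scanning for consecutive runs:
  Group 1: 'b' x 2 (positions 0-1)
  Group 2: 'e' x 1 (positions 2-2)
  Group 3: 'a' x 4 (positions 3-6)
  Group 4: 'd' x 1 (positions 7-7)
Total groups: 4

4


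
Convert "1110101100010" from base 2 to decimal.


Input: "1110101100010" in base 2
Positional expansion:
  Digit '1' (value 1) x 2^12 = 4096
  Digit '1' (value 1) x 2^11 = 2048
  Digit '1' (value 1) x 2^10 = 1024
  Digit '0' (value 0) x 2^9 = 0
  Digit '1' (value 1) x 2^8 = 256
  Digit '0' (value 0) x 2^7 = 0
  Digit '1' (value 1) x 2^6 = 64
  Digit '1' (value 1) x 2^5 = 32
  Digit '0' (value 0) x 2^4 = 0
  Digit '0' (value 0) x 2^3 = 0
  Digit '0' (value 0) x 2^2 = 0
  Digit '1' (value 1) x 2^1 = 2
  Digit '0' (value 0) x 2^0 = 0
Sum = 7522

7522


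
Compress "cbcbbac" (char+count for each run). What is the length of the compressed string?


Input: cbcbbac
Runs:
  'c' x 1 => "c1"
  'b' x 1 => "b1"
  'c' x 1 => "c1"
  'b' x 2 => "b2"
  'a' x 1 => "a1"
  'c' x 1 => "c1"
Compressed: "c1b1c1b2a1c1"
Compressed length: 12

12


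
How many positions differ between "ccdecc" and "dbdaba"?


Comparing "ccdecc" and "dbdaba" position by position:
  Position 0: 'c' vs 'd' => DIFFER
  Position 1: 'c' vs 'b' => DIFFER
  Position 2: 'd' vs 'd' => same
  Position 3: 'e' vs 'a' => DIFFER
  Position 4: 'c' vs 'b' => DIFFER
  Position 5: 'c' vs 'a' => DIFFER
Positions that differ: 5

5


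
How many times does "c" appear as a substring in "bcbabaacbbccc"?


Searching for "c" in "bcbabaacbbccc"
Scanning each position:
  Position 0: "b" => no
  Position 1: "c" => MATCH
  Position 2: "b" => no
  Position 3: "a" => no
  Position 4: "b" => no
  Position 5: "a" => no
  Position 6: "a" => no
  Position 7: "c" => MATCH
  Position 8: "b" => no
  Position 9: "b" => no
  Position 10: "c" => MATCH
  Position 11: "c" => MATCH
  Position 12: "c" => MATCH
Total occurrences: 5

5


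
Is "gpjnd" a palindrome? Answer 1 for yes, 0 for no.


Input: gpjnd
Reversed: dnjpg
  Compare pos 0 ('g') with pos 4 ('d'): MISMATCH
  Compare pos 1 ('p') with pos 3 ('n'): MISMATCH
Result: not a palindrome

0


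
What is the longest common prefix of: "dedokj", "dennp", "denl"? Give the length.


Words: dedokj, dennp, denl
  Position 0: all 'd' => match
  Position 1: all 'e' => match
  Position 2: ('d', 'n', 'n') => mismatch, stop
LCP = "de" (length 2)

2


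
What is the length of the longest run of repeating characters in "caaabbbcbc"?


Input: "caaabbbcbc"
Scanning for longest run:
  Position 1 ('a'): new char, reset run to 1
  Position 2 ('a'): continues run of 'a', length=2
  Position 3 ('a'): continues run of 'a', length=3
  Position 4 ('b'): new char, reset run to 1
  Position 5 ('b'): continues run of 'b', length=2
  Position 6 ('b'): continues run of 'b', length=3
  Position 7 ('c'): new char, reset run to 1
  Position 8 ('b'): new char, reset run to 1
  Position 9 ('c'): new char, reset run to 1
Longest run: 'a' with length 3

3


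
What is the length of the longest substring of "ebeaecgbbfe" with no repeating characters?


Input: "ebeaecgbbfe"
Sliding window (track last position of each char):
  Position 0 ('e'): window [0,0] length 1 -- new best
  Position 1 ('b'): window [0,1] length 2 -- new best
  Position 2 ('e'): repeat (last at 0), move window start to 1
  Position 2 ('e'): window [1,2] length 2
  Position 3 ('a'): window [1,3] length 3 -- new best
  Position 4 ('e'): repeat (last at 2), move window start to 3
  Position 4 ('e'): window [3,4] length 2
  Position 5 ('c'): window [3,5] length 3
  Position 6 ('g'): window [3,6] length 4 -- new best
  Position 7 ('b'): window [3,7] length 5 -- new best
  Position 8 ('b'): repeat (last at 7), move window start to 8
  Position 8 ('b'): window [8,8] length 1
  Position 9 ('f'): window [8,9] length 2
  Position 10 ('e'): window [8,10] length 3
Longest substring with no repeats: "aecgb" with length 5

5


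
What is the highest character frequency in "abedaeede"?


Input: abedaeede
Character counts:
  'a': 2
  'b': 1
  'd': 2
  'e': 4
Maximum frequency: 4

4


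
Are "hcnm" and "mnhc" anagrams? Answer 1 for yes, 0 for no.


Strings: "hcnm", "mnhc"
Sorted first:  chmn
Sorted second: chmn
Sorted forms match => anagrams

1


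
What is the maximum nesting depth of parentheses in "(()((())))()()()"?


Input: "(()((())))()()()"
Tracking depth:
  Position 0 '(': depth becomes 1
  Position 1 '(': depth becomes 2
  Position 2 ')': depth becomes 1
  Position 3 '(': depth becomes 2
  Position 4 '(': depth becomes 3
  Position 5 '(': depth becomes 4
  Position 6 ')': depth becomes 3
  Position 7 ')': depth becomes 2
  Position 8 ')': depth becomes 1
  Position 9 ')': depth becomes 0
  Position 10 '(': depth becomes 1
  Position 11 ')': depth becomes 0
  Position 12 '(': depth becomes 1
  Position 13 ')': depth becomes 0
  Position 14 '(': depth becomes 1
  Position 15 ')': depth becomes 0
Maximum depth reached: 4

4


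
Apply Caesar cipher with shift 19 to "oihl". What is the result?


Caesar cipher: shift "oihl" by 19
  'o' (pos 14) + 19 = pos 7 = 'h'
  'i' (pos 8) + 19 = pos 1 = 'b'
  'h' (pos 7) + 19 = pos 0 = 'a'
  'l' (pos 11) + 19 = pos 4 = 'e'
Result: hbae

hbae


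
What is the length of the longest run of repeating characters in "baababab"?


Input: "baababab"
Scanning for longest run:
  Position 1 ('a'): new char, reset run to 1
  Position 2 ('a'): continues run of 'a', length=2
  Position 3 ('b'): new char, reset run to 1
  Position 4 ('a'): new char, reset run to 1
  Position 5 ('b'): new char, reset run to 1
  Position 6 ('a'): new char, reset run to 1
  Position 7 ('b'): new char, reset run to 1
Longest run: 'a' with length 2

2


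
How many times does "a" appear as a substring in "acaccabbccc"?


Searching for "a" in "acaccabbccc"
Scanning each position:
  Position 0: "a" => MATCH
  Position 1: "c" => no
  Position 2: "a" => MATCH
  Position 3: "c" => no
  Position 4: "c" => no
  Position 5: "a" => MATCH
  Position 6: "b" => no
  Position 7: "b" => no
  Position 8: "c" => no
  Position 9: "c" => no
  Position 10: "c" => no
Total occurrences: 3

3


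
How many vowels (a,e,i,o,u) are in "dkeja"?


Input: dkeja
Checking each character:
  'd' at position 0: consonant
  'k' at position 1: consonant
  'e' at position 2: vowel (running total: 1)
  'j' at position 3: consonant
  'a' at position 4: vowel (running total: 2)
Total vowels: 2

2


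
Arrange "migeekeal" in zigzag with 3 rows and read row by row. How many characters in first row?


Zigzag "migeekeal" into 3 rows:
Placing characters:
  'm' => row 0
  'i' => row 1
  'g' => row 2
  'e' => row 1
  'e' => row 0
  'k' => row 1
  'e' => row 2
  'a' => row 1
  'l' => row 0
Rows:
  Row 0: "mel"
  Row 1: "ieka"
  Row 2: "ge"
First row length: 3

3


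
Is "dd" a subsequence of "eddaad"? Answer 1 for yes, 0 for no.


Check if "dd" is a subsequence of "eddaad"
Greedy scan:
  Position 0 ('e'): no match needed
  Position 1 ('d'): matches sub[0] = 'd'
  Position 2 ('d'): matches sub[1] = 'd'
  Position 3 ('a'): no match needed
  Position 4 ('a'): no match needed
  Position 5 ('d'): no match needed
All 2 characters matched => is a subsequence

1


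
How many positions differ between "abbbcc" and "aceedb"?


Comparing "abbbcc" and "aceedb" position by position:
  Position 0: 'a' vs 'a' => same
  Position 1: 'b' vs 'c' => DIFFER
  Position 2: 'b' vs 'e' => DIFFER
  Position 3: 'b' vs 'e' => DIFFER
  Position 4: 'c' vs 'd' => DIFFER
  Position 5: 'c' vs 'b' => DIFFER
Positions that differ: 5

5


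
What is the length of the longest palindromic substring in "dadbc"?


Input: "dadbc"
Checking substrings for palindromes:
  [0:3] "dad" (len 3) => palindrome
Longest palindromic substring: "dad" with length 3

3


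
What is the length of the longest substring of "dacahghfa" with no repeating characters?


Input: "dacahghfa"
Sliding window (track last position of each char):
  Position 0 ('d'): window [0,0] length 1 -- new best
  Position 1 ('a'): window [0,1] length 2 -- new best
  Position 2 ('c'): window [0,2] length 3 -- new best
  Position 3 ('a'): repeat (last at 1), move window start to 2
  Position 3 ('a'): window [2,3] length 2
  Position 4 ('h'): window [2,4] length 3
  Position 5 ('g'): window [2,5] length 4 -- new best
  Position 6 ('h'): repeat (last at 4), move window start to 5
  Position 6 ('h'): window [5,6] length 2
  Position 7 ('f'): window [5,7] length 3
  Position 8 ('a'): window [5,8] length 4
Longest substring with no repeats: "cahg" with length 4

4


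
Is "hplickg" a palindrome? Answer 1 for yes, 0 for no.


Input: hplickg
Reversed: gkcilph
  Compare pos 0 ('h') with pos 6 ('g'): MISMATCH
  Compare pos 1 ('p') with pos 5 ('k'): MISMATCH
  Compare pos 2 ('l') with pos 4 ('c'): MISMATCH
Result: not a palindrome

0


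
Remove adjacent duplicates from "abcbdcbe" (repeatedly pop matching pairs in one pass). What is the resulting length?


Input: abcbdcbe
Stack-based adjacent duplicate removal:
  Read 'a': push. Stack: a
  Read 'b': push. Stack: ab
  Read 'c': push. Stack: abc
  Read 'b': push. Stack: abcb
  Read 'd': push. Stack: abcbd
  Read 'c': push. Stack: abcbdc
  Read 'b': push. Stack: abcbdcb
  Read 'e': push. Stack: abcbdcbe
Final stack: "abcbdcbe" (length 8)

8


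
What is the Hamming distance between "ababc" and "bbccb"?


Comparing "ababc" and "bbccb" position by position:
  Position 0: 'a' vs 'b' => differ
  Position 1: 'b' vs 'b' => same
  Position 2: 'a' vs 'c' => differ
  Position 3: 'b' vs 'c' => differ
  Position 4: 'c' vs 'b' => differ
Total differences (Hamming distance): 4

4


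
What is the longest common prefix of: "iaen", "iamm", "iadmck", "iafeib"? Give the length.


Words: iaen, iamm, iadmck, iafeib
  Position 0: all 'i' => match
  Position 1: all 'a' => match
  Position 2: ('e', 'm', 'd', 'f') => mismatch, stop
LCP = "ia" (length 2)

2


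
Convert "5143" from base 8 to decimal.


Input: "5143" in base 8
Positional expansion:
  Digit '5' (value 5) x 8^3 = 2560
  Digit '1' (value 1) x 8^2 = 64
  Digit '4' (value 4) x 8^1 = 32
  Digit '3' (value 3) x 8^0 = 3
Sum = 2659

2659


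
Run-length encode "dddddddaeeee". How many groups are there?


Input: dddddddaeeee
Scanning for consecutive runs:
  Group 1: 'd' x 7 (positions 0-6)
  Group 2: 'a' x 1 (positions 7-7)
  Group 3: 'e' x 4 (positions 8-11)
Total groups: 3

3


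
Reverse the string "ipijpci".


Input: ipijpci
Reading characters right to left:
  Position 6: 'i'
  Position 5: 'c'
  Position 4: 'p'
  Position 3: 'j'
  Position 2: 'i'
  Position 1: 'p'
  Position 0: 'i'
Reversed: icpjipi

icpjipi


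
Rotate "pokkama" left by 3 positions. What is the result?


Input: "pokkama", rotate left by 3
First 3 characters: "pok"
Remaining characters: "kama"
Concatenate remaining + first: "kama" + "pok" = "kamapok"

kamapok


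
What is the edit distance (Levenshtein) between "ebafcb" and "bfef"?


Computing edit distance: "ebafcb" -> "bfef"
DP table:
           b    f    e    f
      0    1    2    3    4
  e   1    1    2    2    3
  b   2    1    2    3    3
  a   3    2    2    3    4
  f   4    3    2    3    3
  c   5    4    3    3    4
  b   6    5    4    4    4
Edit distance = dp[6][4] = 4

4


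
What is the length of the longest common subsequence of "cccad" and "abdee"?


LCS of "cccad" and "abdee"
DP table:
           a    b    d    e    e
      0    0    0    0    0    0
  c   0    0    0    0    0    0
  c   0    0    0    0    0    0
  c   0    0    0    0    0    0
  a   0    1    1    1    1    1
  d   0    1    1    2    2    2
LCS length = dp[5][5] = 2

2


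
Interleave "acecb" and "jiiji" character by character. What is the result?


Interleaving "acecb" and "jiiji":
  Position 0: 'a' from first, 'j' from second => "aj"
  Position 1: 'c' from first, 'i' from second => "ci"
  Position 2: 'e' from first, 'i' from second => "ei"
  Position 3: 'c' from first, 'j' from second => "cj"
  Position 4: 'b' from first, 'i' from second => "bi"
Result: ajcieicjbi

ajcieicjbi


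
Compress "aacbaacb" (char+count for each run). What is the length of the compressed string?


Input: aacbaacb
Runs:
  'a' x 2 => "a2"
  'c' x 1 => "c1"
  'b' x 1 => "b1"
  'a' x 2 => "a2"
  'c' x 1 => "c1"
  'b' x 1 => "b1"
Compressed: "a2c1b1a2c1b1"
Compressed length: 12

12


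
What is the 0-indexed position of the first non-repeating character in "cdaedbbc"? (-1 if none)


Input: cdaedbbc
Character frequencies:
  'a': 1
  'b': 2
  'c': 2
  'd': 2
  'e': 1
Scanning left to right for freq == 1:
  Position 0 ('c'): freq=2, skip
  Position 1 ('d'): freq=2, skip
  Position 2 ('a'): unique! => answer = 2

2


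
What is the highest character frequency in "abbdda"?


Input: abbdda
Character counts:
  'a': 2
  'b': 2
  'd': 2
Maximum frequency: 2

2


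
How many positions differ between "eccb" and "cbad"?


Comparing "eccb" and "cbad" position by position:
  Position 0: 'e' vs 'c' => DIFFER
  Position 1: 'c' vs 'b' => DIFFER
  Position 2: 'c' vs 'a' => DIFFER
  Position 3: 'b' vs 'd' => DIFFER
Positions that differ: 4

4


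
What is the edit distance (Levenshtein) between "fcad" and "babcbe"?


Computing edit distance: "fcad" -> "babcbe"
DP table:
           b    a    b    c    b    e
      0    1    2    3    4    5    6
  f   1    1    2    3    4    5    6
  c   2    2    2    3    3    4    5
  a   3    3    2    3    4    4    5
  d   4    4    3    3    4    5    5
Edit distance = dp[4][6] = 5

5


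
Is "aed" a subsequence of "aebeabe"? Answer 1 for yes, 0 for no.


Check if "aed" is a subsequence of "aebeabe"
Greedy scan:
  Position 0 ('a'): matches sub[0] = 'a'
  Position 1 ('e'): matches sub[1] = 'e'
  Position 2 ('b'): no match needed
  Position 3 ('e'): no match needed
  Position 4 ('a'): no match needed
  Position 5 ('b'): no match needed
  Position 6 ('e'): no match needed
Only matched 2/3 characters => not a subsequence

0


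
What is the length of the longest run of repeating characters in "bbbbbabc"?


Input: "bbbbbabc"
Scanning for longest run:
  Position 1 ('b'): continues run of 'b', length=2
  Position 2 ('b'): continues run of 'b', length=3
  Position 3 ('b'): continues run of 'b', length=4
  Position 4 ('b'): continues run of 'b', length=5
  Position 5 ('a'): new char, reset run to 1
  Position 6 ('b'): new char, reset run to 1
  Position 7 ('c'): new char, reset run to 1
Longest run: 'b' with length 5

5


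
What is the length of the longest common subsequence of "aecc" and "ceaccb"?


LCS of "aecc" and "ceaccb"
DP table:
           c    e    a    c    c    b
      0    0    0    0    0    0    0
  a   0    0    0    1    1    1    1
  e   0    0    1    1    1    1    1
  c   0    1    1    1    2    2    2
  c   0    1    1    1    2    3    3
LCS length = dp[4][6] = 3

3


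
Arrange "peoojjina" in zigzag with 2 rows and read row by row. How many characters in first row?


Zigzag "peoojjina" into 2 rows:
Placing characters:
  'p' => row 0
  'e' => row 1
  'o' => row 0
  'o' => row 1
  'j' => row 0
  'j' => row 1
  'i' => row 0
  'n' => row 1
  'a' => row 0
Rows:
  Row 0: "pojia"
  Row 1: "eojn"
First row length: 5

5


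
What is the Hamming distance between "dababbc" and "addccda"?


Comparing "dababbc" and "addccda" position by position:
  Position 0: 'd' vs 'a' => differ
  Position 1: 'a' vs 'd' => differ
  Position 2: 'b' vs 'd' => differ
  Position 3: 'a' vs 'c' => differ
  Position 4: 'b' vs 'c' => differ
  Position 5: 'b' vs 'd' => differ
  Position 6: 'c' vs 'a' => differ
Total differences (Hamming distance): 7

7


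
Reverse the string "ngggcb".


Input: ngggcb
Reading characters right to left:
  Position 5: 'b'
  Position 4: 'c'
  Position 3: 'g'
  Position 2: 'g'
  Position 1: 'g'
  Position 0: 'n'
Reversed: bcgggn

bcgggn


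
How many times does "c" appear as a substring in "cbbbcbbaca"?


Searching for "c" in "cbbbcbbaca"
Scanning each position:
  Position 0: "c" => MATCH
  Position 1: "b" => no
  Position 2: "b" => no
  Position 3: "b" => no
  Position 4: "c" => MATCH
  Position 5: "b" => no
  Position 6: "b" => no
  Position 7: "a" => no
  Position 8: "c" => MATCH
  Position 9: "a" => no
Total occurrences: 3

3


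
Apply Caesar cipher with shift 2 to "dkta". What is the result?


Caesar cipher: shift "dkta" by 2
  'd' (pos 3) + 2 = pos 5 = 'f'
  'k' (pos 10) + 2 = pos 12 = 'm'
  't' (pos 19) + 2 = pos 21 = 'v'
  'a' (pos 0) + 2 = pos 2 = 'c'
Result: fmvc

fmvc


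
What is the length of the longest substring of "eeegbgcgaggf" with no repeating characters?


Input: "eeegbgcgaggf"
Sliding window (track last position of each char):
  Position 0 ('e'): window [0,0] length 1 -- new best
  Position 1 ('e'): repeat (last at 0), move window start to 1
  Position 1 ('e'): window [1,1] length 1
  Position 2 ('e'): repeat (last at 1), move window start to 2
  Position 2 ('e'): window [2,2] length 1
  Position 3 ('g'): window [2,3] length 2 -- new best
  Position 4 ('b'): window [2,4] length 3 -- new best
  Position 5 ('g'): repeat (last at 3), move window start to 4
  Position 5 ('g'): window [4,5] length 2
  Position 6 ('c'): window [4,6] length 3
  Position 7 ('g'): repeat (last at 5), move window start to 6
  Position 7 ('g'): window [6,7] length 2
  Position 8 ('a'): window [6,8] length 3
  Position 9 ('g'): repeat (last at 7), move window start to 8
  Position 9 ('g'): window [8,9] length 2
  Position 10 ('g'): repeat (last at 9), move window start to 10
  Position 10 ('g'): window [10,10] length 1
  Position 11 ('f'): window [10,11] length 2
Longest substring with no repeats: "egb" with length 3

3


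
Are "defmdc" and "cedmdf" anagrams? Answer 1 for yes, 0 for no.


Strings: "defmdc", "cedmdf"
Sorted first:  cddefm
Sorted second: cddefm
Sorted forms match => anagrams

1


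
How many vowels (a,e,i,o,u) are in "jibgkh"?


Input: jibgkh
Checking each character:
  'j' at position 0: consonant
  'i' at position 1: vowel (running total: 1)
  'b' at position 2: consonant
  'g' at position 3: consonant
  'k' at position 4: consonant
  'h' at position 5: consonant
Total vowels: 1

1


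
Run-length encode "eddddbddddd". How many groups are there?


Input: eddddbddddd
Scanning for consecutive runs:
  Group 1: 'e' x 1 (positions 0-0)
  Group 2: 'd' x 4 (positions 1-4)
  Group 3: 'b' x 1 (positions 5-5)
  Group 4: 'd' x 5 (positions 6-10)
Total groups: 4

4


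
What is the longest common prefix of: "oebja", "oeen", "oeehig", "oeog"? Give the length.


Words: oebja, oeen, oeehig, oeog
  Position 0: all 'o' => match
  Position 1: all 'e' => match
  Position 2: ('b', 'e', 'e', 'o') => mismatch, stop
LCP = "oe" (length 2)

2


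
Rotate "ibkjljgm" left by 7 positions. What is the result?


Input: "ibkjljgm", rotate left by 7
First 7 characters: "ibkjljg"
Remaining characters: "m"
Concatenate remaining + first: "m" + "ibkjljg" = "mibkjljg"

mibkjljg


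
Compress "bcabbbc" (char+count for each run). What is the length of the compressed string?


Input: bcabbbc
Runs:
  'b' x 1 => "b1"
  'c' x 1 => "c1"
  'a' x 1 => "a1"
  'b' x 3 => "b3"
  'c' x 1 => "c1"
Compressed: "b1c1a1b3c1"
Compressed length: 10

10


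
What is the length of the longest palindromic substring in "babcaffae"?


Input: "babcaffae"
Checking substrings for palindromes:
  [4:8] "affa" (len 4) => palindrome
  [0:3] "bab" (len 3) => palindrome
  [5:7] "ff" (len 2) => palindrome
Longest palindromic substring: "affa" with length 4

4


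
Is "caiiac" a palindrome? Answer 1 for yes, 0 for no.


Input: caiiac
Reversed: caiiac
  Compare pos 0 ('c') with pos 5 ('c'): match
  Compare pos 1 ('a') with pos 4 ('a'): match
  Compare pos 2 ('i') with pos 3 ('i'): match
Result: palindrome

1


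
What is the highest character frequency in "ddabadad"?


Input: ddabadad
Character counts:
  'a': 3
  'b': 1
  'd': 4
Maximum frequency: 4

4


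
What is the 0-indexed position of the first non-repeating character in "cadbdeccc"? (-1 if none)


Input: cadbdeccc
Character frequencies:
  'a': 1
  'b': 1
  'c': 4
  'd': 2
  'e': 1
Scanning left to right for freq == 1:
  Position 0 ('c'): freq=4, skip
  Position 1 ('a'): unique! => answer = 1

1


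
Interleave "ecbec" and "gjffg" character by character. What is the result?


Interleaving "ecbec" and "gjffg":
  Position 0: 'e' from first, 'g' from second => "eg"
  Position 1: 'c' from first, 'j' from second => "cj"
  Position 2: 'b' from first, 'f' from second => "bf"
  Position 3: 'e' from first, 'f' from second => "ef"
  Position 4: 'c' from first, 'g' from second => "cg"
Result: egcjbfefcg

egcjbfefcg


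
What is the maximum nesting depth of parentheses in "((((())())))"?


Input: "((((())())))"
Tracking depth:
  Position 0 '(': depth becomes 1
  Position 1 '(': depth becomes 2
  Position 2 '(': depth becomes 3
  Position 3 '(': depth becomes 4
  Position 4 '(': depth becomes 5
  Position 5 ')': depth becomes 4
  Position 6 ')': depth becomes 3
  Position 7 '(': depth becomes 4
  Position 8 ')': depth becomes 3
  Position 9 ')': depth becomes 2
  Position 10 ')': depth becomes 1
  Position 11 ')': depth becomes 0
Maximum depth reached: 5

5


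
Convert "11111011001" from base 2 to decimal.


Input: "11111011001" in base 2
Positional expansion:
  Digit '1' (value 1) x 2^10 = 1024
  Digit '1' (value 1) x 2^9 = 512
  Digit '1' (value 1) x 2^8 = 256
  Digit '1' (value 1) x 2^7 = 128
  Digit '1' (value 1) x 2^6 = 64
  Digit '0' (value 0) x 2^5 = 0
  Digit '1' (value 1) x 2^4 = 16
  Digit '1' (value 1) x 2^3 = 8
  Digit '0' (value 0) x 2^2 = 0
  Digit '0' (value 0) x 2^1 = 0
  Digit '1' (value 1) x 2^0 = 1
Sum = 2009

2009


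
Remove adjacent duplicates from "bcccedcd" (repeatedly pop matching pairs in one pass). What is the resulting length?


Input: bcccedcd
Stack-based adjacent duplicate removal:
  Read 'b': push. Stack: b
  Read 'c': push. Stack: bc
  Read 'c': matches stack top 'c' => pop. Stack: b
  Read 'c': push. Stack: bc
  Read 'e': push. Stack: bce
  Read 'd': push. Stack: bced
  Read 'c': push. Stack: bcedc
  Read 'd': push. Stack: bcedcd
Final stack: "bcedcd" (length 6)

6


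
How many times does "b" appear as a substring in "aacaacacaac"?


Searching for "b" in "aacaacacaac"
Scanning each position:
  Position 0: "a" => no
  Position 1: "a" => no
  Position 2: "c" => no
  Position 3: "a" => no
  Position 4: "a" => no
  Position 5: "c" => no
  Position 6: "a" => no
  Position 7: "c" => no
  Position 8: "a" => no
  Position 9: "a" => no
  Position 10: "c" => no
Total occurrences: 0

0


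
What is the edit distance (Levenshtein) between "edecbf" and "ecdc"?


Computing edit distance: "edecbf" -> "ecdc"
DP table:
           e    c    d    c
      0    1    2    3    4
  e   1    0    1    2    3
  d   2    1    1    1    2
  e   3    2    2    2    2
  c   4    3    2    3    2
  b   5    4    3    3    3
  f   6    5    4    4    4
Edit distance = dp[6][4] = 4

4


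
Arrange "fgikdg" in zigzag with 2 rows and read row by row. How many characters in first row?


Zigzag "fgikdg" into 2 rows:
Placing characters:
  'f' => row 0
  'g' => row 1
  'i' => row 0
  'k' => row 1
  'd' => row 0
  'g' => row 1
Rows:
  Row 0: "fid"
  Row 1: "gkg"
First row length: 3

3


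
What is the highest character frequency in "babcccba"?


Input: babcccba
Character counts:
  'a': 2
  'b': 3
  'c': 3
Maximum frequency: 3

3


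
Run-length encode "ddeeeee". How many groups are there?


Input: ddeeeee
Scanning for consecutive runs:
  Group 1: 'd' x 2 (positions 0-1)
  Group 2: 'e' x 5 (positions 2-6)
Total groups: 2

2


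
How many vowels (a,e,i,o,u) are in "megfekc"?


Input: megfekc
Checking each character:
  'm' at position 0: consonant
  'e' at position 1: vowel (running total: 1)
  'g' at position 2: consonant
  'f' at position 3: consonant
  'e' at position 4: vowel (running total: 2)
  'k' at position 5: consonant
  'c' at position 6: consonant
Total vowels: 2

2


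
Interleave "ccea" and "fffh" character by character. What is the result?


Interleaving "ccea" and "fffh":
  Position 0: 'c' from first, 'f' from second => "cf"
  Position 1: 'c' from first, 'f' from second => "cf"
  Position 2: 'e' from first, 'f' from second => "ef"
  Position 3: 'a' from first, 'h' from second => "ah"
Result: cfcfefah

cfcfefah


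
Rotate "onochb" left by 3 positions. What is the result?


Input: "onochb", rotate left by 3
First 3 characters: "ono"
Remaining characters: "chb"
Concatenate remaining + first: "chb" + "ono" = "chbono"

chbono


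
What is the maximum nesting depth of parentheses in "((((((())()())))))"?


Input: "((((((())()())))))"
Tracking depth:
  Position 0 '(': depth becomes 1
  Position 1 '(': depth becomes 2
  Position 2 '(': depth becomes 3
  Position 3 '(': depth becomes 4
  Position 4 '(': depth becomes 5
  Position 5 '(': depth becomes 6
  Position 6 '(': depth becomes 7
  Position 7 ')': depth becomes 6
  Position 8 ')': depth becomes 5
  Position 9 '(': depth becomes 6
  Position 10 ')': depth becomes 5
  Position 11 '(': depth becomes 6
  Position 12 ')': depth becomes 5
  Position 13 ')': depth becomes 4
  Position 14 ')': depth becomes 3
  Position 15 ')': depth becomes 2
  Position 16 ')': depth becomes 1
  Position 17 ')': depth becomes 0
Maximum depth reached: 7

7


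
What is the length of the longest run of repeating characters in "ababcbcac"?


Input: "ababcbcac"
Scanning for longest run:
  Position 1 ('b'): new char, reset run to 1
  Position 2 ('a'): new char, reset run to 1
  Position 3 ('b'): new char, reset run to 1
  Position 4 ('c'): new char, reset run to 1
  Position 5 ('b'): new char, reset run to 1
  Position 6 ('c'): new char, reset run to 1
  Position 7 ('a'): new char, reset run to 1
  Position 8 ('c'): new char, reset run to 1
Longest run: 'a' with length 1

1


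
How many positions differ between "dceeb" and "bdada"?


Comparing "dceeb" and "bdada" position by position:
  Position 0: 'd' vs 'b' => DIFFER
  Position 1: 'c' vs 'd' => DIFFER
  Position 2: 'e' vs 'a' => DIFFER
  Position 3: 'e' vs 'd' => DIFFER
  Position 4: 'b' vs 'a' => DIFFER
Positions that differ: 5

5


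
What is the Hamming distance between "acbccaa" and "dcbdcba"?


Comparing "acbccaa" and "dcbdcba" position by position:
  Position 0: 'a' vs 'd' => differ
  Position 1: 'c' vs 'c' => same
  Position 2: 'b' vs 'b' => same
  Position 3: 'c' vs 'd' => differ
  Position 4: 'c' vs 'c' => same
  Position 5: 'a' vs 'b' => differ
  Position 6: 'a' vs 'a' => same
Total differences (Hamming distance): 3

3


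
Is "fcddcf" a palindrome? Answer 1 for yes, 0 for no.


Input: fcddcf
Reversed: fcddcf
  Compare pos 0 ('f') with pos 5 ('f'): match
  Compare pos 1 ('c') with pos 4 ('c'): match
  Compare pos 2 ('d') with pos 3 ('d'): match
Result: palindrome

1


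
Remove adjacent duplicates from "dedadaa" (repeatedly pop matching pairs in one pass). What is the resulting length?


Input: dedadaa
Stack-based adjacent duplicate removal:
  Read 'd': push. Stack: d
  Read 'e': push. Stack: de
  Read 'd': push. Stack: ded
  Read 'a': push. Stack: deda
  Read 'd': push. Stack: dedad
  Read 'a': push. Stack: dedada
  Read 'a': matches stack top 'a' => pop. Stack: dedad
Final stack: "dedad" (length 5)

5


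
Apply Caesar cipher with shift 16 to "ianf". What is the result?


Caesar cipher: shift "ianf" by 16
  'i' (pos 8) + 16 = pos 24 = 'y'
  'a' (pos 0) + 16 = pos 16 = 'q'
  'n' (pos 13) + 16 = pos 3 = 'd'
  'f' (pos 5) + 16 = pos 21 = 'v'
Result: yqdv

yqdv


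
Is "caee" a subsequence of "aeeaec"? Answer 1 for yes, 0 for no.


Check if "caee" is a subsequence of "aeeaec"
Greedy scan:
  Position 0 ('a'): no match needed
  Position 1 ('e'): no match needed
  Position 2 ('e'): no match needed
  Position 3 ('a'): no match needed
  Position 4 ('e'): no match needed
  Position 5 ('c'): matches sub[0] = 'c'
Only matched 1/4 characters => not a subsequence

0


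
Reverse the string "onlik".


Input: onlik
Reading characters right to left:
  Position 4: 'k'
  Position 3: 'i'
  Position 2: 'l'
  Position 1: 'n'
  Position 0: 'o'
Reversed: kilno

kilno


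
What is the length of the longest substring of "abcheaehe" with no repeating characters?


Input: "abcheaehe"
Sliding window (track last position of each char):
  Position 0 ('a'): window [0,0] length 1 -- new best
  Position 1 ('b'): window [0,1] length 2 -- new best
  Position 2 ('c'): window [0,2] length 3 -- new best
  Position 3 ('h'): window [0,3] length 4 -- new best
  Position 4 ('e'): window [0,4] length 5 -- new best
  Position 5 ('a'): repeat (last at 0), move window start to 1
  Position 5 ('a'): window [1,5] length 5
  Position 6 ('e'): repeat (last at 4), move window start to 5
  Position 6 ('e'): window [5,6] length 2
  Position 7 ('h'): window [5,7] length 3
  Position 8 ('e'): repeat (last at 6), move window start to 7
  Position 8 ('e'): window [7,8] length 2
Longest substring with no repeats: "abche" with length 5

5


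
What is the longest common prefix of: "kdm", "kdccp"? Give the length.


Words: kdm, kdccp
  Position 0: all 'k' => match
  Position 1: all 'd' => match
  Position 2: ('m', 'c') => mismatch, stop
LCP = "kd" (length 2)

2


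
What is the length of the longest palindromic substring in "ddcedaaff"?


Input: "ddcedaaff"
Checking substrings for palindromes:
  [0:2] "dd" (len 2) => palindrome
  [5:7] "aa" (len 2) => palindrome
  [7:9] "ff" (len 2) => palindrome
Longest palindromic substring: "dd" with length 2

2


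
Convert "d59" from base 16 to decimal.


Input: "d59" in base 16
Positional expansion:
  Digit 'd' (value 13) x 16^2 = 3328
  Digit '5' (value 5) x 16^1 = 80
  Digit '9' (value 9) x 16^0 = 9
Sum = 3417

3417


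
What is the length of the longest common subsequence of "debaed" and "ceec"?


LCS of "debaed" and "ceec"
DP table:
           c    e    e    c
      0    0    0    0    0
  d   0    0    0    0    0
  e   0    0    1    1    1
  b   0    0    1    1    1
  a   0    0    1    1    1
  e   0    0    1    2    2
  d   0    0    1    2    2
LCS length = dp[6][4] = 2

2


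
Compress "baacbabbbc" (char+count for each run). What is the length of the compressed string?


Input: baacbabbbc
Runs:
  'b' x 1 => "b1"
  'a' x 2 => "a2"
  'c' x 1 => "c1"
  'b' x 1 => "b1"
  'a' x 1 => "a1"
  'b' x 3 => "b3"
  'c' x 1 => "c1"
Compressed: "b1a2c1b1a1b3c1"
Compressed length: 14

14


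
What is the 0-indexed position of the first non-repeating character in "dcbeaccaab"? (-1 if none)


Input: dcbeaccaab
Character frequencies:
  'a': 3
  'b': 2
  'c': 3
  'd': 1
  'e': 1
Scanning left to right for freq == 1:
  Position 0 ('d'): unique! => answer = 0

0


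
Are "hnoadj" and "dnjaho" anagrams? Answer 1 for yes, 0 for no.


Strings: "hnoadj", "dnjaho"
Sorted first:  adhjno
Sorted second: adhjno
Sorted forms match => anagrams

1


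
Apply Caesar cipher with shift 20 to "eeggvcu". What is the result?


Caesar cipher: shift "eeggvcu" by 20
  'e' (pos 4) + 20 = pos 24 = 'y'
  'e' (pos 4) + 20 = pos 24 = 'y'
  'g' (pos 6) + 20 = pos 0 = 'a'
  'g' (pos 6) + 20 = pos 0 = 'a'
  'v' (pos 21) + 20 = pos 15 = 'p'
  'c' (pos 2) + 20 = pos 22 = 'w'
  'u' (pos 20) + 20 = pos 14 = 'o'
Result: yyaapwo

yyaapwo


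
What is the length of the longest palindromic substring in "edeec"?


Input: "edeec"
Checking substrings for palindromes:
  [0:3] "ede" (len 3) => palindrome
  [2:4] "ee" (len 2) => palindrome
Longest palindromic substring: "ede" with length 3

3


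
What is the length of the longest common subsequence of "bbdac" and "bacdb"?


LCS of "bbdac" and "bacdb"
DP table:
           b    a    c    d    b
      0    0    0    0    0    0
  b   0    1    1    1    1    1
  b   0    1    1    1    1    2
  d   0    1    1    1    2    2
  a   0    1    2    2    2    2
  c   0    1    2    3    3    3
LCS length = dp[5][5] = 3

3


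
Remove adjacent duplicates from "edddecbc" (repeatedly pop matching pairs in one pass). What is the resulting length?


Input: edddecbc
Stack-based adjacent duplicate removal:
  Read 'e': push. Stack: e
  Read 'd': push. Stack: ed
  Read 'd': matches stack top 'd' => pop. Stack: e
  Read 'd': push. Stack: ed
  Read 'e': push. Stack: ede
  Read 'c': push. Stack: edec
  Read 'b': push. Stack: edecb
  Read 'c': push. Stack: edecbc
Final stack: "edecbc" (length 6)

6


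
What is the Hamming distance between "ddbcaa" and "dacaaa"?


Comparing "ddbcaa" and "dacaaa" position by position:
  Position 0: 'd' vs 'd' => same
  Position 1: 'd' vs 'a' => differ
  Position 2: 'b' vs 'c' => differ
  Position 3: 'c' vs 'a' => differ
  Position 4: 'a' vs 'a' => same
  Position 5: 'a' vs 'a' => same
Total differences (Hamming distance): 3

3


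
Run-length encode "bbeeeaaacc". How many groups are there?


Input: bbeeeaaacc
Scanning for consecutive runs:
  Group 1: 'b' x 2 (positions 0-1)
  Group 2: 'e' x 3 (positions 2-4)
  Group 3: 'a' x 3 (positions 5-7)
  Group 4: 'c' x 2 (positions 8-9)
Total groups: 4

4


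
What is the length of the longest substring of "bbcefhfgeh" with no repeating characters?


Input: "bbcefhfgeh"
Sliding window (track last position of each char):
  Position 0 ('b'): window [0,0] length 1 -- new best
  Position 1 ('b'): repeat (last at 0), move window start to 1
  Position 1 ('b'): window [1,1] length 1
  Position 2 ('c'): window [1,2] length 2 -- new best
  Position 3 ('e'): window [1,3] length 3 -- new best
  Position 4 ('f'): window [1,4] length 4 -- new best
  Position 5 ('h'): window [1,5] length 5 -- new best
  Position 6 ('f'): repeat (last at 4), move window start to 5
  Position 6 ('f'): window [5,6] length 2
  Position 7 ('g'): window [5,7] length 3
  Position 8 ('e'): window [5,8] length 4
  Position 9 ('h'): repeat (last at 5), move window start to 6
  Position 9 ('h'): window [6,9] length 4
Longest substring with no repeats: "bcefh" with length 5

5


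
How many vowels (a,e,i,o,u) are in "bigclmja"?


Input: bigclmja
Checking each character:
  'b' at position 0: consonant
  'i' at position 1: vowel (running total: 1)
  'g' at position 2: consonant
  'c' at position 3: consonant
  'l' at position 4: consonant
  'm' at position 5: consonant
  'j' at position 6: consonant
  'a' at position 7: vowel (running total: 2)
Total vowels: 2

2
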